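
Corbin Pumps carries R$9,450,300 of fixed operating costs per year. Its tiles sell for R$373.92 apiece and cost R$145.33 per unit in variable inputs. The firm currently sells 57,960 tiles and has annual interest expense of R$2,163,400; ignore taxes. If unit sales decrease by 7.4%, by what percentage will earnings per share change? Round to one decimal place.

-60.0%

Contribution at this volume is 57,960 × R$228.59 = R$13,249,076.40.
Subtracting fixed costs: EBIT = R$13,249,076.40 − R$9,450,300 = R$3,798,776.40.
Interest = R$2,163,400.00, so EBIT − I = R$1,635,376.40.
DCL = total CM / (EBIT − I) = R$13,249,076.40 / R$1,635,376.40 = 8.1015.
%ΔEPS = DCL × %ΔSales = 8.1015 × -7.4% = -60.0%.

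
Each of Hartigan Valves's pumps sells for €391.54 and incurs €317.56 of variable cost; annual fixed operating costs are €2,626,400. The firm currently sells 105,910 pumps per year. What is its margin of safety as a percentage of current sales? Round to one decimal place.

66.5%

Each unit contributes €391.54 − €317.56 = €73.98. Break-even units = €2,626,400 ÷ €73.98 = 35,501.49; break-even revenue = 35,501.49 × €391.54 = €13,900,252.18.
Actual sales revenue = 105,910 × €391.54 = €41,468,001.40.
Margin of safety = (€41,468,001.40 − €13,900,252.18) ÷ €41,468,001.40 = 66.5%.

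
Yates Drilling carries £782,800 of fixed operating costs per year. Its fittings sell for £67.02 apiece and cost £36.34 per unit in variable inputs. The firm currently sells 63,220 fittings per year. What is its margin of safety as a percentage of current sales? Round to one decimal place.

Unit CM = price − variable cost = £67.02 − £36.34 = £30.68. Break-even units = £782,800 ÷ £30.68 = 25,514.99; break-even revenue = 25,514.99 × £67.02 = £1,710,014.86.
Current sales = 63,220 × £67.02 = £4,237,004.40.
Margin of safety = (£4,237,004.40 − £1,710,014.86) ÷ £4,237,004.40 = 59.6%.

59.6%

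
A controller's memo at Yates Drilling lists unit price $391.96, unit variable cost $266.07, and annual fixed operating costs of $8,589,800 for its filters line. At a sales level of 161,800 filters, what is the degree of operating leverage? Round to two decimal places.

1.73

Total contribution margin = 161,800 × $125.89 = $20,369,002.00.
Subtracting fixed costs: EBIT = $20,369,002.00 − $8,589,800 = $11,779,202.00.
DOL = contribution ÷ EBIT = $20,369,002.00 ÷ $11,779,202.00 = 1.7292.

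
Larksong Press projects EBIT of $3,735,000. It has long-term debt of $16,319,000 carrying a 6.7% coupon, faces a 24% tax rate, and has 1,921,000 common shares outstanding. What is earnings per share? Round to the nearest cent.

Interest = $1,093,373.00, so EBT = $3,735,000 − $1,093,373.00 = $2,641,627.00.
Net income = $2,641,627.00 × (1 − 0.24) = $2,007,636.52.
Per share: $2,007,636.52 / 1,921,000 shares = $1.05.

$1.05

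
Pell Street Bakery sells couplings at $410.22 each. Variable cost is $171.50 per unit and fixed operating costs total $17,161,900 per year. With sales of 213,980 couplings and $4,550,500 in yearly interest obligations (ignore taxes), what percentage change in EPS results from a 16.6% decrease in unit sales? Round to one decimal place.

Contribution at this volume is 213,980 × $238.72 = $51,081,305.60.
EBIT = $51,081,305.60 − $17,161,900 = $33,919,405.60.
After interest of $4,550,500.00, pre-tax earnings = $29,368,905.60.
DCL = total CM / (EBIT − I) = $51,081,305.60 / $29,368,905.60 = 1.7393.
EPS therefore changes by 1.7393 × (-16.6%) = -28.9%.

-28.9%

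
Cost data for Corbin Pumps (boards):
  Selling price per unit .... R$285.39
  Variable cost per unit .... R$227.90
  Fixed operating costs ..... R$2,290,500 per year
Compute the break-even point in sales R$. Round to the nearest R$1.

Contribution margin per unit = R$285.39 − R$227.90 = R$57.49, a CM ratio of R$57.49 ÷ R$285.39 = 0.2014.
Break-even sales = FC ÷ CM ratio = R$2,290,500 × R$285.39 / R$57.49 = R$11,370,426.

R$11,370,426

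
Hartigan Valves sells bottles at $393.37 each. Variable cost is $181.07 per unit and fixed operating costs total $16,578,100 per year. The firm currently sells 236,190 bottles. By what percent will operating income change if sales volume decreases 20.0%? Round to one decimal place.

-29.9%

At 236,190 units, contribution = 236,190 × $212.30 = $50,143,137.00.
Operating income = contribution − fixed costs = $50,143,137.00 − $16,578,100 = $33,565,037.00.
So DOL = total CM / EBIT = $50,143,137.00 / $33,565,037.00 = 1.4939.
Operating income changes by 1.4939 × -20.0% = -29.9%.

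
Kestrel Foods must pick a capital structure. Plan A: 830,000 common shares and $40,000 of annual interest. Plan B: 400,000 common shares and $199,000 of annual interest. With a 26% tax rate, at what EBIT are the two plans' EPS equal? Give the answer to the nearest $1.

$346,907

Set EPS_A = EPS_B: (EBIT − $40,000)(1 − 0.26) ÷ 830,000 = (EBIT − $199,000)(1 − 0.26) ÷ 400,000.
Cancelling (1 − t) and cross-multiplying: 400,000·(EBIT − 40,000) = 830,000·(EBIT − 199,000).
EBIT × (830,000 − 400,000) = 199,000 × 830,000 − 40,000 × 400,000 = 149,170,000,000, so EBIT = 149,170,000,000 ÷ 430,000 = 346,906.98.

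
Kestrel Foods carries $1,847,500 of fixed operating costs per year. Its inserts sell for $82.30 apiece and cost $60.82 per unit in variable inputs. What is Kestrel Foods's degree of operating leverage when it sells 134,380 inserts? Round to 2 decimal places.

2.78

At 134,380 units, contribution = 134,380 × $21.48 = $2,886,482.40.
Operating income = contribution − fixed costs = $2,886,482.40 − $1,847,500 = $1,038,982.40.
So DOL = total CM / EBIT = $2,886,482.40 / $1,038,982.40 = 2.7782.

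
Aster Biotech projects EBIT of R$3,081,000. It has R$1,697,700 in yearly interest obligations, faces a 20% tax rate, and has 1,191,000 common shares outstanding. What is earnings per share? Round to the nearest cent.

Interest = R$1,697,700.00, so EBT = R$3,081,000 − R$1,697,700.00 = R$1,383,300.00.
Net income = R$1,383,300.00 × (1 − 0.20) = R$1,106,640.00.
EPS = R$1,106,640.00 ÷ 1,191,000 = R$0.93.

R$0.93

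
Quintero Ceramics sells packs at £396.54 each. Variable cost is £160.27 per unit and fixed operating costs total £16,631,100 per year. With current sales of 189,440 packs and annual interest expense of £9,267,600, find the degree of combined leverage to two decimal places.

At 189,440 units, contribution = 189,440 × £236.27 = £44,758,988.80.
EBIT = £44,758,988.80 − £16,631,100 = £28,127,888.80. Interest = £9,267,600.00.
DOL = £44,758,988.80 ÷ £28,127,888.80 = 1.5913; DFL = £28,127,888.80 ÷ £18,860,288.80 = 1.4914.
DCL = DOL × DFL = 1.5913 × 1.4914 = 2.3733.

2.37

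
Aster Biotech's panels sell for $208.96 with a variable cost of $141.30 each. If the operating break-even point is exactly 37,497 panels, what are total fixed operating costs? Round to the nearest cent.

$2,537,047.02

Unit CM = price − variable cost = $208.96 − $141.30 = $67.66.
Since BE = FC / CM, FC = 37,497 × $67.66 = $2,537,047.02.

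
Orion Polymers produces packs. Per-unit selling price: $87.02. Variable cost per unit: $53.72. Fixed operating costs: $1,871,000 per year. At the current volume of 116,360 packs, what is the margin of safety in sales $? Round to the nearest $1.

$5,236,325

Contribution margin per unit = $87.02 − $53.72 = $33.30. Break-even units = $1,871,000 ÷ $33.30 = 56,186.19; break-even revenue = 56,186.19 × $87.02 = $4,889,321.92.
Current sales = 116,360 × $87.02 = $10,125,647.20.
Margin of safety = $10,125,647.20 − $4,889,321.92 = $5,236,325.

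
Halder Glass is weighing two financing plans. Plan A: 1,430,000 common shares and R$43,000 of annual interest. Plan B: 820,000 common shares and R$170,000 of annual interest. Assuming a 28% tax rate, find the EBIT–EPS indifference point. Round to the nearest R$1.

R$340,721

At indifference, (EBIT − 43,000)(1 − t)/1,430,000 = (EBIT − 170,000)(1 − t)/820,000.
Cancelling (1 − t) and cross-multiplying: 820,000·(EBIT − 43,000) = 1,430,000·(EBIT − 170,000).
EBIT × (1,430,000 − 820,000) = 170,000 × 1,430,000 − 43,000 × 820,000 = 207,840,000,000, so EBIT = 207,840,000,000 ÷ 610,000 = 340,721.31.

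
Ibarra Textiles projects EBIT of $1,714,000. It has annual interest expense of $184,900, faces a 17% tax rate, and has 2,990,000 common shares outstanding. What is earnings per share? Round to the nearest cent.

$0.42

Interest = $184,900.00, so EBT = $1,714,000 − $184,900.00 = $1,529,100.00.
After tax at 17%: net income = $1,529,100.00 × 0.83 = $1,269,153.00.
EPS = $1,269,153.00 ÷ 2,990,000 = $0.42.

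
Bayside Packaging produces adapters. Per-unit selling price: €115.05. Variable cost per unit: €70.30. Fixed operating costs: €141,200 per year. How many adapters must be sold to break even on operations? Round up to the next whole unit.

Each unit contributes €115.05 − €70.30 = €44.75.
Break-even volume = fixed costs ÷ CM per unit = €141,200 ÷ €44.75 = 3,155.31, so 3,156 adapters.

3,156 adapters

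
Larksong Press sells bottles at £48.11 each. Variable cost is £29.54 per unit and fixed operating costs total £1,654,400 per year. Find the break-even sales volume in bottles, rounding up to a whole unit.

89,090 bottles

Each unit contributes £48.11 − £29.54 = £18.57.
Break-even Q = £1,654,400 / £18.57 = 89,089.93 → 89,090 bottles.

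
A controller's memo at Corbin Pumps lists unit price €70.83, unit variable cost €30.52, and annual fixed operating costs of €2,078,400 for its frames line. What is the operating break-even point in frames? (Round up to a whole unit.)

Unit CM = price − variable cost = €70.83 − €30.52 = €40.31.
Break-even volume = fixed costs ÷ CM per unit = €2,078,400 ÷ €40.31 = 51,560.41, so 51,561 frames.

51,561 frames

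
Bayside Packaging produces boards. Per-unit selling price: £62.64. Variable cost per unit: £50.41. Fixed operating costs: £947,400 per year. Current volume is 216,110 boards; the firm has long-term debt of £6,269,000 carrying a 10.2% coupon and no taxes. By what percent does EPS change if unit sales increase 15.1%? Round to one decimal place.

Contribution at this volume is 216,110 × £12.23 = £2,643,025.30.
Subtracting fixed costs: EBIT = £2,643,025.30 − £947,400 = £1,695,625.30.
After interest of £639,438.00, pre-tax earnings = £1,056,187.30.
Degree of combined leverage = contribution ÷ (EBIT − I) = £2,643,025.30 ÷ £1,056,187.30 = 2.5024.
EPS therefore changes by 2.5024 × (+15.1%) = +37.8%.

+37.8%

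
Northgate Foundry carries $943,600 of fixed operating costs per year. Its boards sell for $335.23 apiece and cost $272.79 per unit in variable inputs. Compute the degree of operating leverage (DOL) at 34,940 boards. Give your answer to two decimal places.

1.76

Total contribution margin = 34,940 × $62.44 = $2,181,653.60.
Operating income = contribution − fixed costs = $2,181,653.60 − $943,600 = $1,238,053.60.
DOL = contribution ÷ EBIT = $2,181,653.60 ÷ $1,238,053.60 = 1.7622.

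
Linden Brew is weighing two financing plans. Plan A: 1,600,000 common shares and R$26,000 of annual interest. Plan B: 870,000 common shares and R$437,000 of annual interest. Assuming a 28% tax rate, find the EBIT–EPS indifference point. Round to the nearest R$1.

Set EPS_A = EPS_B: (EBIT − R$26,000)(1 − 0.28) ÷ 1,600,000 = (EBIT − R$437,000)(1 − 0.28) ÷ 870,000.
The (1 − t) factor cancels: (EBIT − 26,000) × 870,000 = (EBIT − 437,000) × 1,600,000.
EBIT × (1,600,000 − 870,000) = 437,000 × 1,600,000 − 26,000 × 870,000 = 676,580,000,000, so EBIT = 676,580,000,000 ÷ 730,000 = 926,821.92.

R$926,822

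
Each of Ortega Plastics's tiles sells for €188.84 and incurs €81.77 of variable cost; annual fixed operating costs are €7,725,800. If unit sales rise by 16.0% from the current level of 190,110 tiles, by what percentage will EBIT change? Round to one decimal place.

At 190,110 units, contribution = 190,110 × €107.07 = €20,355,077.70.
EBIT = €20,355,077.70 − €7,725,800 = €12,629,277.70.
So DOL = total CM / EBIT = €20,355,077.70 / €12,629,277.70 = 1.6117.
So EBIT moves 1.6117 × (+16.0%) = +25.8%.

+25.8%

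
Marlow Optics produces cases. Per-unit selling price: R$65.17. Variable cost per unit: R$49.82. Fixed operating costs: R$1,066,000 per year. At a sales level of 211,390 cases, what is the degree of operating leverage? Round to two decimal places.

At 211,390 units, contribution = 211,390 × R$15.35 = R$3,244,836.50.
Operating income = contribution − fixed costs = R$3,244,836.50 − R$1,066,000 = R$2,178,836.50.
So DOL = total CM / EBIT = R$3,244,836.50 / R$2,178,836.50 = 1.4893.

1.49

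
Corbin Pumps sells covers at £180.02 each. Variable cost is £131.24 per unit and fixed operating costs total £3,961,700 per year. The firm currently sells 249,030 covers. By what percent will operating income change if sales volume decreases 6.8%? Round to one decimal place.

At 249,030 units, contribution = 249,030 × £48.78 = £12,147,683.40.
EBIT = £12,147,683.40 − £3,961,700 = £8,185,983.40.
Degree of operating leverage = £12,147,683.40 / £8,185,983.40 = 1.4840.
%ΔEBIT = DOL × %ΔSales = 1.4840 × -6.8% = -10.1%.

-10.1%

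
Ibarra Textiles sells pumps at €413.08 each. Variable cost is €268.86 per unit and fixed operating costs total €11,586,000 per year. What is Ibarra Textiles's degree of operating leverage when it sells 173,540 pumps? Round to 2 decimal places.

1.86

Contribution at this volume is 173,540 × €144.22 = €25,027,938.80.
Subtracting fixed costs: EBIT = €25,027,938.80 − €11,586,000 = €13,441,938.80.
DOL = contribution ÷ EBIT = €25,027,938.80 ÷ €13,441,938.80 = 1.8619.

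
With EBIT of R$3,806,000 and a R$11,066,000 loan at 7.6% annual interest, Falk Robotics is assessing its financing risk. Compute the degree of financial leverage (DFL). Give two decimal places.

Interest = R$841,016.00.
DFL = EBIT ÷ (EBIT − I) = R$3,806,000 ÷ (R$3,806,000 − R$841,016.00) = R$3,806,000 ÷ R$2,964,984.00 = 1.2836.

1.28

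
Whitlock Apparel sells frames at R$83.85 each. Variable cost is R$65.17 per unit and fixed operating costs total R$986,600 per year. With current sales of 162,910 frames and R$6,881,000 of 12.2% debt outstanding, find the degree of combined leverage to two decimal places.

2.50

Total contribution margin = 162,910 × R$18.68 = R$3,043,158.80.
EBIT = R$3,043,158.80 − R$986,600 = R$2,056,558.80. Interest = R$839,482.00.
DOL = R$3,043,158.80 ÷ R$2,056,558.80 = 1.4797; DFL = R$2,056,558.80 ÷ R$1,217,076.80 = 1.6898.
DCL = DOL × DFL = 1.4797 × 1.6898 = 2.5004.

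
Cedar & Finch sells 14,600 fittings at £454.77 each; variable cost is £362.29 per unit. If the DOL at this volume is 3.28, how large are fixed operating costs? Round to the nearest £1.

£938,559

Contribution at this volume is 14,600 × £92.48 = £1,350,208.00.
Since DOL = CM ÷ EBIT, EBIT = £1,350,208.00 ÷ 3.28 = £411,648.78.
And FC = contribution − EBIT = £1,350,208.00 − £411,648.78 = £938,559.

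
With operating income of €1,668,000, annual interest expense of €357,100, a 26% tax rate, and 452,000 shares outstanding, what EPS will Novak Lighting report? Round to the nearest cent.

Interest = €357,100.00, so EBT = €1,668,000 − €357,100.00 = €1,310,900.00.
Net income = €1,310,900.00 × (1 − 0.26) = €970,066.00.
Per share: €970,066.00 / 452,000 shares = €2.15.

€2.15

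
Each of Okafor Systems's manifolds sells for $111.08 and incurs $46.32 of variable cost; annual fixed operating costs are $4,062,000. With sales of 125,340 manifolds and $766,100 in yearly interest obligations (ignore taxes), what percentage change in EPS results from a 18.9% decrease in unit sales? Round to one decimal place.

At 125,340 units, contribution = 125,340 × $64.76 = $8,117,018.40.
Operating income = contribution − fixed costs = $8,117,018.40 − $4,062,000 = $4,055,018.40.
Interest = $766,100.00, so EBIT − I = $3,288,918.40.
DCL = total CM / (EBIT − I) = $8,117,018.40 / $3,288,918.40 = 2.4680.
EPS therefore changes by 2.4680 × (-18.9%) = -46.6%.

-46.6%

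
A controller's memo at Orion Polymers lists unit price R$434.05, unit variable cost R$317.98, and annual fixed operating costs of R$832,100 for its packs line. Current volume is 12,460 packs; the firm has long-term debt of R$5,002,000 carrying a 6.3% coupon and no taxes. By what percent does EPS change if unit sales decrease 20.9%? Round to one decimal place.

Contribution at this volume is 12,460 × R$116.07 = R$1,446,232.20.
Subtracting fixed costs: EBIT = R$1,446,232.20 − R$832,100 = R$614,132.20.
After interest of R$315,126.00, pre-tax earnings = R$299,006.20.
DCL = total CM / (EBIT − I) = R$1,446,232.20 / R$299,006.20 = 4.8368.
%ΔEPS = DCL × %ΔSales = 4.8368 × -20.9% = -101.1%.

-101.1%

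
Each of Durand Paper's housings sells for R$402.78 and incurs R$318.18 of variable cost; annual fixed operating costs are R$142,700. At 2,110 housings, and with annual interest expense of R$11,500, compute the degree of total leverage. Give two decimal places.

7.34

At 2,110 units, contribution = 2,110 × R$84.60 = R$178,506.00.
EBIT = R$178,506.00 − R$142,700 = R$35,806.00. Interest = R$11,500.00.
DOL = R$178,506.00 ÷ R$35,806.00 = 4.9854; DFL = R$35,806.00 ÷ R$24,306.00 = 1.4731.
Combined leverage = 4.9854 × 1.4731 = 7.3440.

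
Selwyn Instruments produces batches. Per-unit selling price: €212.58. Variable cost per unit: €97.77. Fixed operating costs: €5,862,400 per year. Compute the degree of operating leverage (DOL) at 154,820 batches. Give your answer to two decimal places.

At 154,820 units, contribution = 154,820 × €114.81 = €17,774,884.20.
EBIT = €17,774,884.20 − €5,862,400 = €11,912,484.20.
So DOL = total CM / EBIT = €17,774,884.20 / €11,912,484.20 = 1.4921.

1.49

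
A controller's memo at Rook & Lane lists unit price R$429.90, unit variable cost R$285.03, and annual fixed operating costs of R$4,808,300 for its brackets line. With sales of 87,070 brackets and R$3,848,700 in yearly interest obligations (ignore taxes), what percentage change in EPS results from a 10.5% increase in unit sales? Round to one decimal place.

+33.5%

Total contribution margin = 87,070 × R$144.87 = R$12,613,830.90.
Operating income = contribution − fixed costs = R$12,613,830.90 − R$4,808,300 = R$7,805,530.90.
After interest of R$3,848,700.00, pre-tax earnings = R$3,956,830.90.
Degree of combined leverage = contribution ÷ (EBIT − I) = R$12,613,830.90 ÷ R$3,956,830.90 = 3.1879.
EPS therefore changes by 3.1879 × (+10.5%) = +33.5%.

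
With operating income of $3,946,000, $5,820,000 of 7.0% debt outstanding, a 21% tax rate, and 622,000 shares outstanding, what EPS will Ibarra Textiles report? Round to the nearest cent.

Interest = $407,400.00, so EBT = $3,946,000 − $407,400.00 = $3,538,600.00.
After tax at 21%: net income = $3,538,600.00 × 0.79 = $2,795,494.00.
EPS = $2,795,494.00 ÷ 622,000 = $4.49.

$4.49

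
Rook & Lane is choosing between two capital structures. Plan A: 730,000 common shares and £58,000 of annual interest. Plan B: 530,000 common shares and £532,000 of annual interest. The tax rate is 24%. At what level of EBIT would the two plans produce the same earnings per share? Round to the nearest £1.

£1,788,100

At indifference, (EBIT − 58,000)(1 − t)/730,000 = (EBIT − 532,000)(1 − t)/530,000.
Cancelling (1 − t) and cross-multiplying: 530,000·(EBIT − 58,000) = 730,000·(EBIT − 532,000).
EBIT × (730,000 − 530,000) = 532,000 × 730,000 − 58,000 × 530,000 = 357,620,000,000, so EBIT = 357,620,000,000 ÷ 200,000 = 1,788,100.00.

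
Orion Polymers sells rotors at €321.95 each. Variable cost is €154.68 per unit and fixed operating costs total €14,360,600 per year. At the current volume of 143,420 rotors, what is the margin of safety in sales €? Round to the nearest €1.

€18,533,756

Each unit contributes €321.95 − €154.68 = €167.27. Break-even units = €14,360,600 ÷ €167.27 = 85,852.81; break-even revenue = 85,852.81 × €321.95 = €27,640,313.09.
Current sales = 143,420 × €321.95 = €46,174,069.00.
Margin of safety = €46,174,069.00 − €27,640,313.09 = €18,533,756.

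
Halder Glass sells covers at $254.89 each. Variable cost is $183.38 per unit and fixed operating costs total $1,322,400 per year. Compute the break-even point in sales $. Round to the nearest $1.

Contribution margin per unit = $254.89 − $183.38 = $71.51, a CM ratio of $71.51 ÷ $254.89 = 0.2806.
Break-even sales = FC ÷ CM ratio = $1,322,400 × $254.89 / $71.51 = $4,713,558.

$4,713,558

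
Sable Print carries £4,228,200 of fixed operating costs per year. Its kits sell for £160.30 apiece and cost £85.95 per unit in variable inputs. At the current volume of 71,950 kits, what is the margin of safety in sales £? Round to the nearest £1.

£2,417,506

Unit CM = price − variable cost = £160.30 − £85.95 = £74.35. Break-even units = £4,228,200 ÷ £74.35 = 56,868.86; break-even revenue = 56,868.86 × £160.30 = £9,116,078.82.
Current sales = 71,950 × £160.30 = £11,533,585.00.
Margin of safety = £11,533,585.00 − £9,116,078.82 = £2,417,506.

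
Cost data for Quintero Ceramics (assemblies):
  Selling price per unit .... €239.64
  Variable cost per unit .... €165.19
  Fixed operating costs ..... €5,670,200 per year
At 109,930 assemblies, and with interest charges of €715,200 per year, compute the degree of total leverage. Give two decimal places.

4.55

At 109,930 units, contribution = 109,930 × €74.45 = €8,184,288.50.
Operating income = contribution − fixed costs = €8,184,288.50 − €5,670,200 = €2,514,088.50. Interest = €715,200.00.
DOL = €8,184,288.50 ÷ €2,514,088.50 = 3.2554; DFL = €2,514,088.50 ÷ €1,798,888.50 = 1.3976.
DCL = DOL × DFL = 3.2554 × 1.3976 = 4.5497.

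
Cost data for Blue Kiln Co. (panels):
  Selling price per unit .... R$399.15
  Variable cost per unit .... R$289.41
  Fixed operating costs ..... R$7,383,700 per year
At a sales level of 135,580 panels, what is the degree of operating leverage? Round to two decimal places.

Contribution at this volume is 135,580 × R$109.74 = R$14,878,549.20.
Operating income = contribution − fixed costs = R$14,878,549.20 − R$7,383,700 = R$7,494,849.20.
Degree of operating leverage = R$14,878,549.20 / R$7,494,849.20 = 1.9852.

1.99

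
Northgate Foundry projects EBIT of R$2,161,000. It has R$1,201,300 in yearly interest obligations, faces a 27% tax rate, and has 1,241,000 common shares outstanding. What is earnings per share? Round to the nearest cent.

Pre-tax income = R$2,161,000 − R$1,201,300.00 = R$959,700.00.
After tax at 27%: net income = R$959,700.00 × 0.73 = R$700,581.00.
Per share: R$700,581.00 / 1,241,000 shares = R$0.56.

R$0.56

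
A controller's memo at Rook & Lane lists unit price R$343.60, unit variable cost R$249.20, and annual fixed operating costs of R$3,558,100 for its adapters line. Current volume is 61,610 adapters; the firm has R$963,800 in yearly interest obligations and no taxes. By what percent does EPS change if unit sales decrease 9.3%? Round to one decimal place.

-41.8%

At 61,610 units, contribution = 61,610 × R$94.40 = R$5,815,984.00.
Operating income = contribution − fixed costs = R$5,815,984.00 − R$3,558,100 = R$2,257,884.00.
After interest of R$963,800.00, pre-tax earnings = R$1,294,084.00.
Degree of combined leverage = contribution ÷ (EBIT − I) = R$5,815,984.00 ÷ R$1,294,084.00 = 4.4943.
EPS therefore changes by 4.4943 × (-9.3%) = -41.8%.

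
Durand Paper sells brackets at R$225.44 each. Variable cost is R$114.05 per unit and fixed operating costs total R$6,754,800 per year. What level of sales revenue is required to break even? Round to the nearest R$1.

R$13,670,905

Contribution margin per unit = R$225.44 − R$114.05 = R$111.39, a CM ratio of R$111.39 ÷ R$225.44 = 0.4941.
Break-even sales = FC ÷ CM ratio = R$6,754,800 × R$225.44 / R$111.39 = R$13,670,905.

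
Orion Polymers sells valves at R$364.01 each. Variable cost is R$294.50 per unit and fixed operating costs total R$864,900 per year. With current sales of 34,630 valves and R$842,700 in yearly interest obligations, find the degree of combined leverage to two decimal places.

Total contribution margin = 34,630 × R$69.51 = R$2,407,131.30.
Subtracting fixed costs: EBIT = R$2,407,131.30 − R$864,900 = R$1,542,231.30. Interest = R$842,700.00.
DOL = R$2,407,131.30 ÷ R$1,542,231.30 = 1.5608; DFL = R$1,542,231.30 ÷ R$699,531.30 = 2.2047.
DCL = DOL × DFL = 1.5608 × 2.2047 = 3.4411.

3.44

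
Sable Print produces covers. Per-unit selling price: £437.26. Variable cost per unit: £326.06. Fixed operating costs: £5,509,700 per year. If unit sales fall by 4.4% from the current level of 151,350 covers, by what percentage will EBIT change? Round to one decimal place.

Total contribution margin = 151,350 × £111.20 = £16,830,120.00.
EBIT = £16,830,120.00 − £5,509,700 = £11,320,420.00.
So DOL = total CM / EBIT = £16,830,120.00 / £11,320,420.00 = 1.4867.
So EBIT moves 1.4867 × (-4.4%) = -6.5%.

-6.5%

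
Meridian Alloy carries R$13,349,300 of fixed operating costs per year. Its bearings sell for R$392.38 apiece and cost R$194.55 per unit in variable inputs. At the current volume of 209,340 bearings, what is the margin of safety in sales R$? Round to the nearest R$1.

Contribution margin per unit = R$392.38 − R$194.55 = R$197.83. Break-even units = R$13,349,300 ÷ R$197.83 = 67,478.64; break-even revenue = 67,478.64 × R$392.38 = R$26,477,270.05.
Current sales = 209,340 × R$392.38 = R$82,140,829.20.
Margin of safety = R$82,140,829.20 − R$26,477,270.05 = R$55,663,559.

R$55,663,559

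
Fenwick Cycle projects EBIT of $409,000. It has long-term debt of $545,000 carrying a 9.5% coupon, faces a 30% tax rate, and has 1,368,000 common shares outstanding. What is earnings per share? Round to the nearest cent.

Pre-tax income = $409,000 − $51,775.00 = $357,225.00.
Net income = $357,225.00 × (1 − 0.30) = $250,057.50.
EPS = $250,057.50 ÷ 1,368,000 = $0.18.

$0.18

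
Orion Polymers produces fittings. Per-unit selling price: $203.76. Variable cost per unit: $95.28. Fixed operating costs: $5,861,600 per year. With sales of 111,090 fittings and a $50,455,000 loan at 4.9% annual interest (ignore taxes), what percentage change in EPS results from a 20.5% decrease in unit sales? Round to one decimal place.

-66.5%

Contribution at this volume is 111,090 × $108.48 = $12,051,043.20.
EBIT = $12,051,043.20 − $5,861,600 = $6,189,443.20.
Interest = $2,472,295.00, so EBIT − I = $3,717,148.20.
DCL = total CM / (EBIT − I) = $12,051,043.20 / $3,717,148.20 = 3.2420.
EPS therefore changes by 3.2420 × (-20.5%) = -66.5%.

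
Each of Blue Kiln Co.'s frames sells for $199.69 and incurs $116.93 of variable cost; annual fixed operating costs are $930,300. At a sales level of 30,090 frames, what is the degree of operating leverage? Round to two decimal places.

Contribution at this volume is 30,090 × $82.76 = $2,490,248.40.
Operating income = contribution − fixed costs = $2,490,248.40 − $930,300 = $1,559,948.40.
So DOL = total CM / EBIT = $2,490,248.40 / $1,559,948.40 = 1.5964.

1.60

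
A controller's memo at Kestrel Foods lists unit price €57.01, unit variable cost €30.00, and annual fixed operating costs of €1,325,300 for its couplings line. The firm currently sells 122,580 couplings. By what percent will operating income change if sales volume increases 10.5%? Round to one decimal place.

Total contribution margin = 122,580 × €27.01 = €3,310,885.80.
EBIT = €3,310,885.80 − €1,325,300 = €1,985,585.80.
So DOL = total CM / EBIT = €3,310,885.80 / €1,985,585.80 = 1.6675.
So EBIT moves 1.6675 × (+10.5%) = +17.5%.

+17.5%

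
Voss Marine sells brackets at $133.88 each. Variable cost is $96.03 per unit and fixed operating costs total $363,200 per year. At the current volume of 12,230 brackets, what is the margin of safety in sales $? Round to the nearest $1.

Each unit contributes $133.88 − $96.03 = $37.85. Break-even units = $363,200 ÷ $37.85 = 9,595.77; break-even revenue = 9,595.77 × $133.88 = $1,284,682.06.
Current sales = 12,230 × $133.88 = $1,637,352.40.
Margin of safety = $1,637,352.40 − $1,284,682.06 = $352,670.

$352,670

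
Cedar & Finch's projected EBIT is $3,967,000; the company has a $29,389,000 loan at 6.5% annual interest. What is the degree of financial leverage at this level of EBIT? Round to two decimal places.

1.93

Annual interest charges come to $1,910,285.00.
DFL = EBIT ÷ (EBIT − I) = $3,967,000 ÷ ($3,967,000 − $1,910,285.00) = $3,967,000 ÷ $2,056,715.00 = 1.9288.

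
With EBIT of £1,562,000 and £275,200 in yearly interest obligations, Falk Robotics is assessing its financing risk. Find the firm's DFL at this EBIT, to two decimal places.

Annual interest charges come to £275,200.00.
Degree of financial leverage = EBIT / (EBIT − interest) = £1,562,000 / £1,286,800.00 = 1.2139.

1.21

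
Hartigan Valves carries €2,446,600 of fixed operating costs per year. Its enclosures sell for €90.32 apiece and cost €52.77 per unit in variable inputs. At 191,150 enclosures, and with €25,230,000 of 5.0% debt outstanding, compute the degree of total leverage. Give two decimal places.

2.07

At 191,150 units, contribution = 191,150 × €37.55 = €7,177,682.50.
EBIT = €7,177,682.50 − €2,446,600 = €4,731,082.50. Interest = €1,261,500.00.
DOL = €7,177,682.50 ÷ €4,731,082.50 = 1.5171; DFL = €4,731,082.50 ÷ €3,469,582.50 = 1.3636.
Combined leverage = 1.5171 × 1.3636 = 2.0687.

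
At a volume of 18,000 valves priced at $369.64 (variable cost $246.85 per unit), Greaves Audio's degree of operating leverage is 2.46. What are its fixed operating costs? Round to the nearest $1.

$1,311,757

Contribution at this volume is 18,000 × $122.79 = $2,210,220.00.
DOL = contribution / EBIT, so EBIT = $2,210,220.00 / 2.46 = $898,463.41.
And FC = contribution − EBIT = $2,210,220.00 − $898,463.41 = $1,311,757.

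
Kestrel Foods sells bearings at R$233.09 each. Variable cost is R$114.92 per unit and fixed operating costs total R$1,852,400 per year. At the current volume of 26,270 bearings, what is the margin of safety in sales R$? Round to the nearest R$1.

R$2,469,420

Contribution margin per unit = R$233.09 − R$114.92 = R$118.17. Break-even units = R$1,852,400 ÷ R$118.17 = 15,675.72; break-even revenue = 15,675.72 × R$233.09 = R$3,653,853.91.
Current sales = 26,270 × R$233.09 = R$6,123,274.30.
Margin of safety = R$6,123,274.30 − R$3,653,853.91 = R$2,469,420.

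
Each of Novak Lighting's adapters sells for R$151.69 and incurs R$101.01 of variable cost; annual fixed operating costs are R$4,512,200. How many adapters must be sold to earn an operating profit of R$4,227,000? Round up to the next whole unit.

172,439 adapters

Unit CM = price − variable cost = R$151.69 − R$101.01 = R$50.68.
Required volume = (fixed costs + target profit) ÷ CM = (R$4,512,200 + R$4,227,000) ÷ R$50.68 = 172,438.83, so 172,439 adapters.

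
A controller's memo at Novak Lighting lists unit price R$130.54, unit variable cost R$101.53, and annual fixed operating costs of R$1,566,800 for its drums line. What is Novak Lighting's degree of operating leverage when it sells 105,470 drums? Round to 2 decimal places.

2.05

At 105,470 units, contribution = 105,470 × R$29.01 = R$3,059,684.70.
Subtracting fixed costs: EBIT = R$3,059,684.70 − R$1,566,800 = R$1,492,884.70.
Degree of operating leverage = R$3,059,684.70 / R$1,492,884.70 = 2.0495.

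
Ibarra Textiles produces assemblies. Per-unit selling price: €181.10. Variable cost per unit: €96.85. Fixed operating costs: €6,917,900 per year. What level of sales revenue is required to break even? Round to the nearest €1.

€14,870,406

CM per unit = €181.10 − €96.85 = €84.25; CM ratio = €84.25 / €181.10 = 0.4652.
Break-even revenue = fixed costs × price ÷ CM = €6,917,900 × €181.10 ÷ €84.25 = €14,870,406.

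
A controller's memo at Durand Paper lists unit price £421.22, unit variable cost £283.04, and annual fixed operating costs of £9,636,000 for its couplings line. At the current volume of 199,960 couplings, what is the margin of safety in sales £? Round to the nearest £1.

Contribution margin per unit = £421.22 − £283.04 = £138.18. Break-even units = £9,636,000 ÷ £138.18 = 69,735.13; break-even revenue = 69,735.13 × £421.22 = £29,373,830.66.
Actual sales revenue = 199,960 × £421.22 = £84,227,151.20.
Margin of safety = £84,227,151.20 − £29,373,830.66 = £54,853,321.

£54,853,321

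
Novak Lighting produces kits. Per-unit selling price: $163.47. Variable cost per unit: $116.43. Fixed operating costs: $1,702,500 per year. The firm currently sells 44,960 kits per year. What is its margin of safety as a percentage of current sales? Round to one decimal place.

19.5%

Each unit contributes $163.47 − $116.43 = $47.04. Break-even units = $1,702,500 ÷ $47.04 = 36,192.60; break-even revenue = 36,192.60 × $163.47 = $5,916,404.66.
Actual sales revenue = 44,960 × $163.47 = $7,349,611.20.
Margin of safety = ($7,349,611.20 − $5,916,404.66) ÷ $7,349,611.20 = 19.5%.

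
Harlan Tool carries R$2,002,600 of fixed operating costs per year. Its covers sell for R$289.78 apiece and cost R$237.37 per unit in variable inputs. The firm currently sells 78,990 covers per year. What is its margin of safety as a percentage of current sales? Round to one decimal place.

51.6%

Unit CM = price − variable cost = R$289.78 − R$237.37 = R$52.41. Break-even units = R$2,002,600 ÷ R$52.41 = 38,210.27; break-even revenue = 38,210.27 × R$289.78 = R$11,072,570.65.
Actual sales revenue = 78,990 × R$289.78 = R$22,889,722.20.
Margin of safety = (R$22,889,722.20 − R$11,072,570.65) ÷ R$22,889,722.20 = 51.6%.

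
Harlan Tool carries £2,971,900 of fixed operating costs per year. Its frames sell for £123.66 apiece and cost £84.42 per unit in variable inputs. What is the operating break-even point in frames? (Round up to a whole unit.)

Unit CM = price − variable cost = £123.66 − £84.42 = £39.24.
Break-even volume = fixed costs ÷ CM per unit = £2,971,900 ÷ £39.24 = 75,736.49, so 75,737 frames.

75,737 frames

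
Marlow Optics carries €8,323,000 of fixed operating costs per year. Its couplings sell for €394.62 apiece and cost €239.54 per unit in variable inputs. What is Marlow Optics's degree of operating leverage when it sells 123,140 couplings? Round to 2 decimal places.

1.77

Total contribution margin = 123,140 × €155.08 = €19,096,551.20.
EBIT = €19,096,551.20 − €8,323,000 = €10,773,551.20.
DOL = contribution ÷ EBIT = €19,096,551.20 ÷ €10,773,551.20 = 1.7725.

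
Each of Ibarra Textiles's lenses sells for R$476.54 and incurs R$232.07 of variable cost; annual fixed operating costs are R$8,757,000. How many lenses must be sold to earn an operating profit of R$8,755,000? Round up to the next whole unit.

71,633 lenses

Unit CM = price − variable cost = R$476.54 − R$232.07 = R$244.47.
Required volume = (fixed costs + target profit) ÷ CM = (R$8,757,000 + R$8,755,000) ÷ R$244.47 = 71,632.51, so 71,633 lenses.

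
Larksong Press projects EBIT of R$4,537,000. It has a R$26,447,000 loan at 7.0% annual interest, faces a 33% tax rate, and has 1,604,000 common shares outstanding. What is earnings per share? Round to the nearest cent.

R$1.12

Interest = R$1,851,290.00, so EBT = R$4,537,000 − R$1,851,290.00 = R$2,685,710.00.
Net income = R$2,685,710.00 × (1 − 0.33) = R$1,799,425.70.
EPS = R$1,799,425.70 ÷ 1,604,000 = R$1.12.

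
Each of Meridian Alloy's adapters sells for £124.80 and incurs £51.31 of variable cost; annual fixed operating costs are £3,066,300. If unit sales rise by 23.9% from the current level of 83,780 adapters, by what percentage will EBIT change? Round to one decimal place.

Total contribution margin = 83,780 × £73.49 = £6,156,992.20.
EBIT = £6,156,992.20 − £3,066,300 = £3,090,692.20.
So DOL = total CM / EBIT = £6,156,992.20 / £3,090,692.20 = 1.9921.
Operating income changes by 1.9921 × +23.9% = +47.6%.

+47.6%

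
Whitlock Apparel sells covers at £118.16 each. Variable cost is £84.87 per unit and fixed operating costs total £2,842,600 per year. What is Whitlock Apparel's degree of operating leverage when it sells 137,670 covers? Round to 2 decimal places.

2.63

Total contribution margin = 137,670 × £33.29 = £4,583,034.30.
Operating income = contribution − fixed costs = £4,583,034.30 − £2,842,600 = £1,740,434.30.
DOL = contribution ÷ EBIT = £4,583,034.30 ÷ £1,740,434.30 = 2.6333.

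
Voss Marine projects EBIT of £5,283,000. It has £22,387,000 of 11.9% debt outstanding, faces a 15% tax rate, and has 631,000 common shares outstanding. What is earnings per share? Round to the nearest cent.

Interest = £2,664,053.00, so EBT = £5,283,000 − £2,664,053.00 = £2,618,947.00.
Net income = £2,618,947.00 × (1 − 0.15) = £2,226,104.95.
Per share: £2,226,104.95 / 631,000 shares = £3.53.

£3.53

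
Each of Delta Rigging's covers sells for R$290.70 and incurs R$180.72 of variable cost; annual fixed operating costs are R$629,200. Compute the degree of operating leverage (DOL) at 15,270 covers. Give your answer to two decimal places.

1.60

At 15,270 units, contribution = 15,270 × R$109.98 = R$1,679,394.60.
Operating income = contribution − fixed costs = R$1,679,394.60 − R$629,200 = R$1,050,194.60.
DOL = contribution ÷ EBIT = R$1,679,394.60 ÷ R$1,050,194.60 = 1.5991.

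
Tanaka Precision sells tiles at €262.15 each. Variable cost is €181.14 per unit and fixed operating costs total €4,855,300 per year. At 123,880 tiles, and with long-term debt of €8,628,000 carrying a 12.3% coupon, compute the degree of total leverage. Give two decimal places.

At 123,880 units, contribution = 123,880 × €81.01 = €10,035,518.80.
Subtracting fixed costs: EBIT = €10,035,518.80 − €4,855,300 = €5,180,218.80. Interest = €1,061,244.00.
DOL = €10,035,518.80 ÷ €5,180,218.80 = 1.9373; DFL = €5,180,218.80 ÷ €4,118,974.80 = 1.2576.
DCL = DOL × DFL = 1.9373 × 1.2576 = 2.4363.

2.44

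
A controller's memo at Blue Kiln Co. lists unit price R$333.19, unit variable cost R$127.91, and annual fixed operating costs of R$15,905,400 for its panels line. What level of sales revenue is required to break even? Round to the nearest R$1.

R$25,816,057

Contribution margin per unit = R$333.19 − R$127.91 = R$205.28, a CM ratio of R$205.28 ÷ R$333.19 = 0.6161.
Break-even sales = FC ÷ CM ratio = R$15,905,400 × R$333.19 / R$205.28 = R$25,816,057.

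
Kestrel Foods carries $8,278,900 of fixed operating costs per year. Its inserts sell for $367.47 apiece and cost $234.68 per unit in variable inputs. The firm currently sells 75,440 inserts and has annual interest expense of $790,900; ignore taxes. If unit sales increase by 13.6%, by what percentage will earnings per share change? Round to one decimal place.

Total contribution margin = 75,440 × $132.79 = $10,017,677.60.
EBIT = $10,017,677.60 − $8,278,900 = $1,738,777.60.
Interest = $790,900.00, so EBIT − I = $947,877.60.
Degree of combined leverage = contribution ÷ (EBIT − I) = $10,017,677.60 ÷ $947,877.60 = 10.5685.
%ΔEPS = DCL × %ΔSales = 10.5685 × +13.6% = +143.7%.

+143.7%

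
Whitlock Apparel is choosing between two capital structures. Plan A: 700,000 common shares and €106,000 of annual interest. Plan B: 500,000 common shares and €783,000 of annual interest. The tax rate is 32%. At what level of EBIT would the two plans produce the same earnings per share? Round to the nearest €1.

At indifference, (EBIT − 106,000)(1 − t)/700,000 = (EBIT − 783,000)(1 − t)/500,000.
The (1 − t) factor cancels: (EBIT − 106,000) × 500,000 = (EBIT − 783,000) × 700,000.
Solving, EBIT = (783,000·700,000 − 106,000·500,000) / (700,000 − 500,000) = 495,100,000,000 / 200,000 = 2,475,500.00.

€2,475,500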